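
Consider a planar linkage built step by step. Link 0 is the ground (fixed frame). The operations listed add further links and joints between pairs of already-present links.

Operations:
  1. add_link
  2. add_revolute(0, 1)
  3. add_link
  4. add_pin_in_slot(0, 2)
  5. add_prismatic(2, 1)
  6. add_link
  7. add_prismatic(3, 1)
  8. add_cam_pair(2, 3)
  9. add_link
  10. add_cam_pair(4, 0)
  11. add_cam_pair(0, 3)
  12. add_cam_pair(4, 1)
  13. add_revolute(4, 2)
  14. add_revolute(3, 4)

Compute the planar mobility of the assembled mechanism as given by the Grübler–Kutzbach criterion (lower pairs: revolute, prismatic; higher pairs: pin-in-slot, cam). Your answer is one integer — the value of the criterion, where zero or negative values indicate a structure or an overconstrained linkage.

M = -3

(L,J1,J2)=(1,0,0); link0 fixed
link1: (2,0,0)
R 0-1 [J1]: (2,1,0)
link2: (3,1,0)
PS 0-2 [J2]: (3,1,1)
P 2-1 [J1]: (3,2,1)
link3: (4,2,1)
P 3-1 [J1]: (4,3,1)
C 2-3 [J2]: (4,3,2)
link4: (5,3,2)
C 4-0 [J2]: (5,3,3)
C 0-3 [J2]: (5,3,4)
C 4-1 [J2]: (5,3,5)
R 4-2 [J1]: (5,4,5)
R 3-4 [J1]: (5,5,5)
Grübler: 3·4 − 2·5 − 5 = -3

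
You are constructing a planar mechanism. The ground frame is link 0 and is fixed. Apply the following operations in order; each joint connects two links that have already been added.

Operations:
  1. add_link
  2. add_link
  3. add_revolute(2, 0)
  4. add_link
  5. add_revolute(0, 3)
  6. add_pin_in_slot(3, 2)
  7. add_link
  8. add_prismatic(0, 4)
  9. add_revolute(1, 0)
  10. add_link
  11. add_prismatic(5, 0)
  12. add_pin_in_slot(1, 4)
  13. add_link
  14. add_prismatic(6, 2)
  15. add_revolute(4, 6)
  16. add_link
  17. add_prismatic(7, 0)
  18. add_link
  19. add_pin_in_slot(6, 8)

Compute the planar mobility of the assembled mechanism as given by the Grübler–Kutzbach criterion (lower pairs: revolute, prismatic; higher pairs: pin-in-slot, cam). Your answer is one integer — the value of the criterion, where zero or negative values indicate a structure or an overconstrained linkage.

M = 5

[1;0;0] (link 0 is ground)
L+ [2;0;0]
L+ [3;0;0]
R(2,0)∈J1 [3;1;0]
L+ [4;1;0]
R(0,3)∈J1 [4;2;0]
PS(3,2)∈J2 [4;2;1]
L+ [5;2;1]
P(0,4)∈J1 [5;3;1]
R(1,0)∈J1 [5;4;1]
L+ [6;4;1]
P(5,0)∈J1 [6;5;1]
PS(1,4)∈J2 [6;5;2]
L+ [7;5;2]
P(6,2)∈J1 [7;6;2]
R(4,6)∈J1 [7;7;2]
L+ [8;7;2]
P(7,0)∈J1 [8;8;2]
L+ [9;8;2]
PS(6,8)∈J2 [9;8;3]
mobility = 24 − 16 − 3 = 5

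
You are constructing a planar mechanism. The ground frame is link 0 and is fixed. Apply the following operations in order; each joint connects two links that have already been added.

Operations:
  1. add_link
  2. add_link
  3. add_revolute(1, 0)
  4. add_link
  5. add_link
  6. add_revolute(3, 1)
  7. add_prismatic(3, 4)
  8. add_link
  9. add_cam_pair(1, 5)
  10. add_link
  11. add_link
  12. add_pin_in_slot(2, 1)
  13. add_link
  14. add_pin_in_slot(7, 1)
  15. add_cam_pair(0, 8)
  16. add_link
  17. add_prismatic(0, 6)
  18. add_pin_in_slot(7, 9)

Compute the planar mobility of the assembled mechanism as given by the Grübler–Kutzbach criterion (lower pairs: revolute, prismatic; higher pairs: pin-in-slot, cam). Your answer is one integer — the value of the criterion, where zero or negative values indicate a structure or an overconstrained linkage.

L=1 J1=0 J2=0
add link → L=2 J1=0 J2=0
add link → L=3 J1=0 J2=0
R@1,0 dof=1 J1 → L=3 J1=1 J2=0
add link → L=4 J1=1 J2=0
add link → L=5 J1=1 J2=0
R@3,1 dof=1 J1 → L=5 J1=2 J2=0
P@3,4 dof=1 J1 → L=5 J1=3 J2=0
add link → L=6 J1=3 J2=0
C@1,5 dof=2 J2 → L=6 J1=3 J2=1
add link → L=7 J1=3 J2=1
add link → L=8 J1=3 J2=1
PS@2,1 dof=2 J2 → L=8 J1=3 J2=2
add link → L=9 J1=3 J2=2
PS@7,1 dof=2 J2 → L=9 J1=3 J2=3
C@0,8 dof=2 J2 → L=9 J1=3 J2=4
add link → L=10 J1=3 J2=4
P@0,6 dof=1 J1 → L=10 J1=4 J2=4
PS@7,9 dof=2 J2 → L=10 J1=4 J2=5
M=3(L−1)−2J1−J2=3·9−2·4−5=14

M = 14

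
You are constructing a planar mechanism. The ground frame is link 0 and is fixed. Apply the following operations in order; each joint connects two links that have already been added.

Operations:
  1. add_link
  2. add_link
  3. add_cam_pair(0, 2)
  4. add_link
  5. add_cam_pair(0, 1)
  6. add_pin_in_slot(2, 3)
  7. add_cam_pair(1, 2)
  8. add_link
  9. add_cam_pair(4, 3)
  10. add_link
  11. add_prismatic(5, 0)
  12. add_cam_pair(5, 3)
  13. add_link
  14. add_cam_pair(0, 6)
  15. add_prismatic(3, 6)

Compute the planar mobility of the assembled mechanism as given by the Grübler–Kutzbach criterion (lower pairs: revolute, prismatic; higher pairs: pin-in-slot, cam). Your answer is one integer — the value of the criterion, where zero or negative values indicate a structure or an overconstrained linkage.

M = 7

link 0 = ground. State L|J1|J2 = 1|0|0
+link1  2|0|0
+link2  3|0|0
C(0,2) f=2→J2  3|0|1
+link3  4|0|1
C(0,1) f=2→J2  4|0|2
PS(2,3) f=2→J2  4|0|3
C(1,2) f=2→J2  4|0|4
+link4  5|0|4
C(4,3) f=2→J2  5|0|5
+link5  6|0|5
P(5,0) f=1→J1  6|1|5
C(5,3) f=2→J2  6|1|6
+link6  7|1|6
C(0,6) f=2→J2  7|1|7
P(3,6) f=1→J1  7|2|7
M = 3(7−1)−2·2−7 = 18−4−7 = 7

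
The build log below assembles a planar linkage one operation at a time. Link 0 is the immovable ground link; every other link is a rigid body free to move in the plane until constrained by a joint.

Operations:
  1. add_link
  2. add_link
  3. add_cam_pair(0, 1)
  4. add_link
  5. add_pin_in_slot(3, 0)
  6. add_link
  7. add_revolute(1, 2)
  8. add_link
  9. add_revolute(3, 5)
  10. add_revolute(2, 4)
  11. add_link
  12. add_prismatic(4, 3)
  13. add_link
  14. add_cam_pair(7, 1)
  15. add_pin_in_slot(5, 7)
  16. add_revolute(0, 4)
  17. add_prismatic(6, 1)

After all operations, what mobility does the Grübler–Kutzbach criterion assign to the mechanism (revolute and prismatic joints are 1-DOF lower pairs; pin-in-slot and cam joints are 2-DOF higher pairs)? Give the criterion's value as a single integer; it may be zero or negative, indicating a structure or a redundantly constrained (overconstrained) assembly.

ground; <1,0,0>
#1 <2,0,0>
#2 <3,0,0>
C:0↔1 J2 <3,0,1>
#3 <4,0,1>
PS:3↔0 J2 <4,0,2>
#4 <5,0,2>
R:1↔2 J1 <5,1,2>
#5 <6,1,2>
R:3↔5 J1 <6,2,2>
R:2↔4 J1 <6,3,2>
#6 <7,3,2>
P:4↔3 J1 <7,4,2>
#7 <8,4,2>
C:7↔1 J2 <8,4,3>
PS:5↔7 J2 <8,4,4>
R:0↔4 J1 <8,5,4>
P:6↔1 J1 <8,6,4>
3×7 − 2×6 − 1×4 = 5

M = 5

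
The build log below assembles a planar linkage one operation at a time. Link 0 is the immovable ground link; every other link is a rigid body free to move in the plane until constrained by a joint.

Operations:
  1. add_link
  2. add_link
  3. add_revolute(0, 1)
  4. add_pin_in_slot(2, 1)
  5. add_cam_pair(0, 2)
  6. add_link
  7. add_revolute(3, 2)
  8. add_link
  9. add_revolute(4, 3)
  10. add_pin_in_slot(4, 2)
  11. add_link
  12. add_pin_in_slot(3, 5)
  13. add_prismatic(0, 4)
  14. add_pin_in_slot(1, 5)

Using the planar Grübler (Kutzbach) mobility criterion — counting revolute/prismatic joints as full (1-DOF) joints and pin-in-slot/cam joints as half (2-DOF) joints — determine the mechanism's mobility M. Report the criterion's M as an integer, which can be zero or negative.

L=1 J1=0 J2=0
add link → L=2 J1=0 J2=0
add link → L=3 J1=0 J2=0
R@0,1 dof=1 J1 → L=3 J1=1 J2=0
PS@2,1 dof=2 J2 → L=3 J1=1 J2=1
C@0,2 dof=2 J2 → L=3 J1=1 J2=2
add link → L=4 J1=1 J2=2
R@3,2 dof=1 J1 → L=4 J1=2 J2=2
add link → L=5 J1=2 J2=2
R@4,3 dof=1 J1 → L=5 J1=3 J2=2
PS@4,2 dof=2 J2 → L=5 J1=3 J2=3
add link → L=6 J1=3 J2=3
PS@3,5 dof=2 J2 → L=6 J1=3 J2=4
P@0,4 dof=1 J1 → L=6 J1=4 J2=4
PS@1,5 dof=2 J2 → L=6 J1=4 J2=5
M=3(L−1)−2J1−J2=3·5−2·4−5=2

M = 2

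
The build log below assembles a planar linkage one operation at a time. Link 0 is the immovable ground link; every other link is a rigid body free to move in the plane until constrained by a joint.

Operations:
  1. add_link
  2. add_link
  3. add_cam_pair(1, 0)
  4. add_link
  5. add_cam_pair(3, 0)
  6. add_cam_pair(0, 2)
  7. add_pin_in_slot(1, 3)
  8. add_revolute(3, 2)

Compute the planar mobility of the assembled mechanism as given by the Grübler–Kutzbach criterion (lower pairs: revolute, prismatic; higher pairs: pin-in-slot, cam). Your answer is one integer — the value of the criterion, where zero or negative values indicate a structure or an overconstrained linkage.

M = 3

ground; <1,0,0>
#1 <2,0,0>
#2 <3,0,0>
C:1↔0 J2 <3,0,1>
#3 <4,0,1>
C:3↔0 J2 <4,0,2>
C:0↔2 J2 <4,0,3>
PS:1↔3 J2 <4,0,4>
R:3↔2 J1 <4,1,4>
3×3 − 2×1 − 1×4 = 3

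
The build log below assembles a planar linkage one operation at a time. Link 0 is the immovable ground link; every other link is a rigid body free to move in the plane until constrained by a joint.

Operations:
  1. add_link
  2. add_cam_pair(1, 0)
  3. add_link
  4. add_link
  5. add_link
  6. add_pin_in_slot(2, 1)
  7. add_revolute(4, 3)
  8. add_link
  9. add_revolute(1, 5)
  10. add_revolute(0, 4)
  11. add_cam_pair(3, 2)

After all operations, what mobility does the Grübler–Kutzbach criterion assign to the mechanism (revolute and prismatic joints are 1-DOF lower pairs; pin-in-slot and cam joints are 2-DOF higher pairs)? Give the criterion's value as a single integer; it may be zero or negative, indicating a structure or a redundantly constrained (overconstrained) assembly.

ground; <1,0,0>
#1 <2,0,0>
C:1↔0 J2 <2,0,1>
#2 <3,0,1>
#3 <4,0,1>
#4 <5,0,1>
PS:2↔1 J2 <5,0,2>
R:4↔3 J1 <5,1,2>
#5 <6,1,2>
R:1↔5 J1 <6,2,2>
R:0↔4 J1 <6,3,2>
C:3↔2 J2 <6,3,3>
3×5 − 2×3 − 1×3 = 6

M = 6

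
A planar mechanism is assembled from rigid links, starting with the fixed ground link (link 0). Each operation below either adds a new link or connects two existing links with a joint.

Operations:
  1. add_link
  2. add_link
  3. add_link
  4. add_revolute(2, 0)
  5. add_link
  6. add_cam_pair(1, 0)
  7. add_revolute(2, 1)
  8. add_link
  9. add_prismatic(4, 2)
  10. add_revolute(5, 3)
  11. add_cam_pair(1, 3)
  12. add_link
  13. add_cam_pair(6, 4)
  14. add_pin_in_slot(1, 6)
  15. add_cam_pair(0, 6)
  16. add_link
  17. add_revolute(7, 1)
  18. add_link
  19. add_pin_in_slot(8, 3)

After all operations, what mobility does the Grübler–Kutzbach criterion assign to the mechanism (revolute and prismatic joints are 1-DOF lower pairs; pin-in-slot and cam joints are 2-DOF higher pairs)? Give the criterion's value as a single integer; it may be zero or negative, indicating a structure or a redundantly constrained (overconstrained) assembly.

M = 8

L=1 J1=0 J2=0
add link → L=2 J1=0 J2=0
add link → L=3 J1=0 J2=0
add link → L=4 J1=0 J2=0
R@2,0 dof=1 J1 → L=4 J1=1 J2=0
add link → L=5 J1=1 J2=0
C@1,0 dof=2 J2 → L=5 J1=1 J2=1
R@2,1 dof=1 J1 → L=5 J1=2 J2=1
add link → L=6 J1=2 J2=1
P@4,2 dof=1 J1 → L=6 J1=3 J2=1
R@5,3 dof=1 J1 → L=6 J1=4 J2=1
C@1,3 dof=2 J2 → L=6 J1=4 J2=2
add link → L=7 J1=4 J2=2
C@6,4 dof=2 J2 → L=7 J1=4 J2=3
PS@1,6 dof=2 J2 → L=7 J1=4 J2=4
C@0,6 dof=2 J2 → L=7 J1=4 J2=5
add link → L=8 J1=4 J2=5
R@7,1 dof=1 J1 → L=8 J1=5 J2=5
add link → L=9 J1=5 J2=5
PS@8,3 dof=2 J2 → L=9 J1=5 J2=6
M=3(L−1)−2J1−J2=3·8−2·5−6=8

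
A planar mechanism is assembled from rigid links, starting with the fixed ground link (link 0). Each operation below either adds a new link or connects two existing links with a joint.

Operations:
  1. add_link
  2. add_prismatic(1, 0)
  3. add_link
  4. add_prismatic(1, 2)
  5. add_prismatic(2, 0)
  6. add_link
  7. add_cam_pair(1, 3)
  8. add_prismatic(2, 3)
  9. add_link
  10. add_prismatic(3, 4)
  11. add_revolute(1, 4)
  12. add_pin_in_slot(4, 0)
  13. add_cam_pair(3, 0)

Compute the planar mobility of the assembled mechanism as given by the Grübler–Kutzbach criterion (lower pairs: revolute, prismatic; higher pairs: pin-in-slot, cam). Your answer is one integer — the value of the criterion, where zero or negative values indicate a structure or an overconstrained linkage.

ground; <1,0,0>
#1 <2,0,0>
P:1↔0 J1 <2,1,0>
#2 <3,1,0>
P:1↔2 J1 <3,2,0>
P:2↔0 J1 <3,3,0>
#3 <4,3,0>
C:1↔3 J2 <4,3,1>
P:2↔3 J1 <4,4,1>
#4 <5,4,1>
P:3↔4 J1 <5,5,1>
R:1↔4 J1 <5,6,1>
PS:4↔0 J2 <5,6,2>
C:3↔0 J2 <5,6,3>
3×4 − 2×6 − 1×3 = -3

M = -3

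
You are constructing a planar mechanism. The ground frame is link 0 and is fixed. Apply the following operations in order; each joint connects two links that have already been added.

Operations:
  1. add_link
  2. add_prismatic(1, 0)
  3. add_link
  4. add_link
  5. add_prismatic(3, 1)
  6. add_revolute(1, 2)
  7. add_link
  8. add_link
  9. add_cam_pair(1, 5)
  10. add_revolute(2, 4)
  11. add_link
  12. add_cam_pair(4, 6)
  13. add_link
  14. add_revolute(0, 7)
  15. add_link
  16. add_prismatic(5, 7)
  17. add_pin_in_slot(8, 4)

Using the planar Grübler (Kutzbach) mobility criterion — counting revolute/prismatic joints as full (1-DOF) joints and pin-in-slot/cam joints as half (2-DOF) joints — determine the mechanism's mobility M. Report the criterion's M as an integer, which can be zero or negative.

L=1 J1=0 J2=0
add link → L=2 J1=0 J2=0
P@1,0 dof=1 J1 → L=2 J1=1 J2=0
add link → L=3 J1=1 J2=0
add link → L=4 J1=1 J2=0
P@3,1 dof=1 J1 → L=4 J1=2 J2=0
R@1,2 dof=1 J1 → L=4 J1=3 J2=0
add link → L=5 J1=3 J2=0
add link → L=6 J1=3 J2=0
C@1,5 dof=2 J2 → L=6 J1=3 J2=1
R@2,4 dof=1 J1 → L=6 J1=4 J2=1
add link → L=7 J1=4 J2=1
C@4,6 dof=2 J2 → L=7 J1=4 J2=2
add link → L=8 J1=4 J2=2
R@0,7 dof=1 J1 → L=8 J1=5 J2=2
add link → L=9 J1=5 J2=2
P@5,7 dof=1 J1 → L=9 J1=6 J2=2
PS@8,4 dof=2 J2 → L=9 J1=6 J2=3
M=3(L−1)−2J1−J2=3·8−2·6−3=9

M = 9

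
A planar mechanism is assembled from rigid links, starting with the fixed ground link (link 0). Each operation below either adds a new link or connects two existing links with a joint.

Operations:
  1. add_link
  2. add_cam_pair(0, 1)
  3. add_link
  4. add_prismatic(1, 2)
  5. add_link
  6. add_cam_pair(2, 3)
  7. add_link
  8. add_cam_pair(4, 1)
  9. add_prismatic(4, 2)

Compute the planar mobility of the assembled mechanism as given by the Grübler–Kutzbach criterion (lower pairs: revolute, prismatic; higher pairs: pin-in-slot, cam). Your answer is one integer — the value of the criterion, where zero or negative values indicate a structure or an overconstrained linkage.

ground; <1,0,0>
#1 <2,0,0>
C:0↔1 J2 <2,0,1>
#2 <3,0,1>
P:1↔2 J1 <3,1,1>
#3 <4,1,1>
C:2↔3 J2 <4,1,2>
#4 <5,1,2>
C:4↔1 J2 <5,1,3>
P:4↔2 J1 <5,2,3>
3×4 − 2×2 − 1×3 = 5

M = 5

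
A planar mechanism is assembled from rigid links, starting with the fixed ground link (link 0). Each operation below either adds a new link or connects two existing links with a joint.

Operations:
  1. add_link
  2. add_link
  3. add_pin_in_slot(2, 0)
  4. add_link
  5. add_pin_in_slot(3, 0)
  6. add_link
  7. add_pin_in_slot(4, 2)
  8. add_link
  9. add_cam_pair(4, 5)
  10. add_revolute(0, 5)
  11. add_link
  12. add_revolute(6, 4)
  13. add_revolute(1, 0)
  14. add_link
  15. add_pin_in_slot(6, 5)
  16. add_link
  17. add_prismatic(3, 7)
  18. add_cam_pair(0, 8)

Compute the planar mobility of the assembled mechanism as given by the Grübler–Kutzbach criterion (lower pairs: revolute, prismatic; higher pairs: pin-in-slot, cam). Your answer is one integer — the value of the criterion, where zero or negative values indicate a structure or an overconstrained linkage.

M = 10

[1;0;0] (link 0 is ground)
L+ [2;0;0]
L+ [3;0;0]
PS(2,0)∈J2 [3;0;1]
L+ [4;0;1]
PS(3,0)∈J2 [4;0;2]
L+ [5;0;2]
PS(4,2)∈J2 [5;0;3]
L+ [6;0;3]
C(4,5)∈J2 [6;0;4]
R(0,5)∈J1 [6;1;4]
L+ [7;1;4]
R(6,4)∈J1 [7;2;4]
R(1,0)∈J1 [7;3;4]
L+ [8;3;4]
PS(6,5)∈J2 [8;3;5]
L+ [9;3;5]
P(3,7)∈J1 [9;4;5]
C(0,8)∈J2 [9;4;6]
mobility = 24 − 8 − 6 = 10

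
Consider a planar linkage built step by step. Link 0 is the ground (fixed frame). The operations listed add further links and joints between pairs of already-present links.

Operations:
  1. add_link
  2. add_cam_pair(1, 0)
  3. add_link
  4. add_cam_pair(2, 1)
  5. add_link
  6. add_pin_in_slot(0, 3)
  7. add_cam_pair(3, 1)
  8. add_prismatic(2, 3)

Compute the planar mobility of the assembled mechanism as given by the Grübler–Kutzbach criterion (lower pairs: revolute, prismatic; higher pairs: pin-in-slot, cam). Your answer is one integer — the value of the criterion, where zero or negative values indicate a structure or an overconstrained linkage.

M = 3

ground; <1,0,0>
#1 <2,0,0>
C:1↔0 J2 <2,0,1>
#2 <3,0,1>
C:2↔1 J2 <3,0,2>
#3 <4,0,2>
PS:0↔3 J2 <4,0,3>
C:3↔1 J2 <4,0,4>
P:2↔3 J1 <4,1,4>
3×3 − 2×1 − 1×4 = 3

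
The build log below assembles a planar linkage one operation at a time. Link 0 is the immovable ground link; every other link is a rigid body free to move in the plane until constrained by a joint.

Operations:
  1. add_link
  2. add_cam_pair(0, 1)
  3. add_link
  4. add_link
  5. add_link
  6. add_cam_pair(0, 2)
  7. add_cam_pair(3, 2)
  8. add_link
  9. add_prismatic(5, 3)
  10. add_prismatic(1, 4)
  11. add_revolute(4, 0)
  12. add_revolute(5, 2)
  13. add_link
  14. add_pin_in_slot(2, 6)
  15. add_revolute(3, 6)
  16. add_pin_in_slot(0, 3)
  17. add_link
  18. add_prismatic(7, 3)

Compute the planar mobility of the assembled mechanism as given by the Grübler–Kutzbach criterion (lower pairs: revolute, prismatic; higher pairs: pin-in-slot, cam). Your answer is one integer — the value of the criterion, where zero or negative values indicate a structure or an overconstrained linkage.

M = 4

link 0 = ground. State L|J1|J2 = 1|0|0
+link1  2|0|0
C(0,1) f=2→J2  2|0|1
+link2  3|0|1
+link3  4|0|1
+link4  5|0|1
C(0,2) f=2→J2  5|0|2
C(3,2) f=2→J2  5|0|3
+link5  6|0|3
P(5,3) f=1→J1  6|1|3
P(1,4) f=1→J1  6|2|3
R(4,0) f=1→J1  6|3|3
R(5,2) f=1→J1  6|4|3
+link6  7|4|3
PS(2,6) f=2→J2  7|4|4
R(3,6) f=1→J1  7|5|4
PS(0,3) f=2→J2  7|5|5
+link7  8|5|5
P(7,3) f=1→J1  8|6|5
M = 3(8−1)−2·6−5 = 21−12−5 = 4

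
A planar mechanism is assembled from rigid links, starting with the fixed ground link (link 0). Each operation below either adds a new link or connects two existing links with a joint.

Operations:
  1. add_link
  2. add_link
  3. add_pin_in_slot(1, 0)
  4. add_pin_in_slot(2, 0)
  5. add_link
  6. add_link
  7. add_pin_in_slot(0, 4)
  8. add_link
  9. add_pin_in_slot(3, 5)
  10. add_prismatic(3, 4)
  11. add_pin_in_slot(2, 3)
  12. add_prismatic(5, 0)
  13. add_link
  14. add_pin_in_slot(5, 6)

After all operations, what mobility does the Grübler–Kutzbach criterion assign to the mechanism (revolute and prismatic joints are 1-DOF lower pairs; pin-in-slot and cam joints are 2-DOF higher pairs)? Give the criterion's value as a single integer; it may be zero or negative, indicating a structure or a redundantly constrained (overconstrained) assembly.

link 0 = ground. State L|J1|J2 = 1|0|0
+link1  2|0|0
+link2  3|0|0
PS(1,0) f=2→J2  3|0|1
PS(2,0) f=2→J2  3|0|2
+link3  4|0|2
+link4  5|0|2
PS(0,4) f=2→J2  5|0|3
+link5  6|0|3
PS(3,5) f=2→J2  6|0|4
P(3,4) f=1→J1  6|1|4
PS(2,3) f=2→J2  6|1|5
P(5,0) f=1→J1  6|2|5
+link6  7|2|5
PS(5,6) f=2→J2  7|2|6
M = 3(7−1)−2·2−6 = 18−4−6 = 8

M = 8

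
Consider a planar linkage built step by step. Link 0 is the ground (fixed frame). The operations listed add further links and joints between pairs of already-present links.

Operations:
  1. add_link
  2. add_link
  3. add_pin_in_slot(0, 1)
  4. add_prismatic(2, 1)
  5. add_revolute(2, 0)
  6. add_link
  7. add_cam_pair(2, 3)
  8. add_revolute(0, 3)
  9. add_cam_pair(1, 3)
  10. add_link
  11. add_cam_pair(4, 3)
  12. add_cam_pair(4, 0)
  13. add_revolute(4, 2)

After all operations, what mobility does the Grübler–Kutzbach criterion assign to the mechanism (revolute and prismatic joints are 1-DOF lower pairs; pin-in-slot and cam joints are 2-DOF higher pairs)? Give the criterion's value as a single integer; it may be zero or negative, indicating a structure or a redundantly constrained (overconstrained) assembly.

M = -1

[1;0;0] (link 0 is ground)
L+ [2;0;0]
L+ [3;0;0]
PS(0,1)∈J2 [3;0;1]
P(2,1)∈J1 [3;1;1]
R(2,0)∈J1 [3;2;1]
L+ [4;2;1]
C(2,3)∈J2 [4;2;2]
R(0,3)∈J1 [4;3;2]
C(1,3)∈J2 [4;3;3]
L+ [5;3;3]
C(4,3)∈J2 [5;3;4]
C(4,0)∈J2 [5;3;5]
R(4,2)∈J1 [5;4;5]
mobility = 12 − 8 − 5 = -1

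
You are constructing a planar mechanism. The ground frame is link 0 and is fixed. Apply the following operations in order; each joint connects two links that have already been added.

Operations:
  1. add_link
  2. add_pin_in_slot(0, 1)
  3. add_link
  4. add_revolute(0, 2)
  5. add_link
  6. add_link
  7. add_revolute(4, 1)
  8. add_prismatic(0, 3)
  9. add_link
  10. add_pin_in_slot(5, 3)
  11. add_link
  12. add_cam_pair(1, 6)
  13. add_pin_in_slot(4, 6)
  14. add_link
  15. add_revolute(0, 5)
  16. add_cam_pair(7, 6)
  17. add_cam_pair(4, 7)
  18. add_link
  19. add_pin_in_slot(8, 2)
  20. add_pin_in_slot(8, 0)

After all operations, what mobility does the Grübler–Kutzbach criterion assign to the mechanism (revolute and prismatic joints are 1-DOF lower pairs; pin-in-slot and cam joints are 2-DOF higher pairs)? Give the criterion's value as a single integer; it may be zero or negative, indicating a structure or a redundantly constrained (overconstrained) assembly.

L=1 J1=0 J2=0
add link → L=2 J1=0 J2=0
PS@0,1 dof=2 J2 → L=2 J1=0 J2=1
add link → L=3 J1=0 J2=1
R@0,2 dof=1 J1 → L=3 J1=1 J2=1
add link → L=4 J1=1 J2=1
add link → L=5 J1=1 J2=1
R@4,1 dof=1 J1 → L=5 J1=2 J2=1
P@0,3 dof=1 J1 → L=5 J1=3 J2=1
add link → L=6 J1=3 J2=1
PS@5,3 dof=2 J2 → L=6 J1=3 J2=2
add link → L=7 J1=3 J2=2
C@1,6 dof=2 J2 → L=7 J1=3 J2=3
PS@4,6 dof=2 J2 → L=7 J1=3 J2=4
add link → L=8 J1=3 J2=4
R@0,5 dof=1 J1 → L=8 J1=4 J2=4
C@7,6 dof=2 J2 → L=8 J1=4 J2=5
C@4,7 dof=2 J2 → L=8 J1=4 J2=6
add link → L=9 J1=4 J2=6
PS@8,2 dof=2 J2 → L=9 J1=4 J2=7
PS@8,0 dof=2 J2 → L=9 J1=4 J2=8
M=3(L−1)−2J1−J2=3·8−2·4−8=8

M = 8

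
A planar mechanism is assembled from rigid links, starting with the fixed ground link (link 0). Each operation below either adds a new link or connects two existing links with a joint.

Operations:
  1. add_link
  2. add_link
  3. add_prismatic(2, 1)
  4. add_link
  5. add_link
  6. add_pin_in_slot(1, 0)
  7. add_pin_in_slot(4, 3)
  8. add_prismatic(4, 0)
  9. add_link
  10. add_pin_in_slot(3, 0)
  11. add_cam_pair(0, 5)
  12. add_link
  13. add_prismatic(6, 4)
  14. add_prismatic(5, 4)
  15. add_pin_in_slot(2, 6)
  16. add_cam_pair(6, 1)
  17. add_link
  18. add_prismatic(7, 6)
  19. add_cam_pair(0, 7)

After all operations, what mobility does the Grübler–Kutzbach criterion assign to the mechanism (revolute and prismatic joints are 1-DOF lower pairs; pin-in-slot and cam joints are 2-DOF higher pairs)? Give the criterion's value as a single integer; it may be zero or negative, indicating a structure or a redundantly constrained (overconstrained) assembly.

ground; <1,0,0>
#1 <2,0,0>
#2 <3,0,0>
P:2↔1 J1 <3,1,0>
#3 <4,1,0>
#4 <5,1,0>
PS:1↔0 J2 <5,1,1>
PS:4↔3 J2 <5,1,2>
P:4↔0 J1 <5,2,2>
#5 <6,2,2>
PS:3↔0 J2 <6,2,3>
C:0↔5 J2 <6,2,4>
#6 <7,2,4>
P:6↔4 J1 <7,3,4>
P:5↔4 J1 <7,4,4>
PS:2↔6 J2 <7,4,5>
C:6↔1 J2 <7,4,6>
#7 <8,4,6>
P:7↔6 J1 <8,5,6>
C:0↔7 J2 <8,5,7>
3×7 − 2×5 − 1×7 = 4

M = 4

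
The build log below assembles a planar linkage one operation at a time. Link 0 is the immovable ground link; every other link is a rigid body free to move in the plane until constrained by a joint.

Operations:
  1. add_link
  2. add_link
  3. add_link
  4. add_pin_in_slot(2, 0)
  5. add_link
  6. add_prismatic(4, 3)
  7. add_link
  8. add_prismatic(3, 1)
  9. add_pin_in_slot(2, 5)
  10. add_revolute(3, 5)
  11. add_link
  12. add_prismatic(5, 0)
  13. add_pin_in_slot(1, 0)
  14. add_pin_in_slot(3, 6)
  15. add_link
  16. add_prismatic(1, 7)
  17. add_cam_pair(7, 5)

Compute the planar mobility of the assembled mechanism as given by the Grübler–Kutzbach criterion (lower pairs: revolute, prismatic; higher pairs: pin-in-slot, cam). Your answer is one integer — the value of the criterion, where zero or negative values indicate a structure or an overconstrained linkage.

L=1 J1=0 J2=0
add link → L=2 J1=0 J2=0
add link → L=3 J1=0 J2=0
add link → L=4 J1=0 J2=0
PS@2,0 dof=2 J2 → L=4 J1=0 J2=1
add link → L=5 J1=0 J2=1
P@4,3 dof=1 J1 → L=5 J1=1 J2=1
add link → L=6 J1=1 J2=1
P@3,1 dof=1 J1 → L=6 J1=2 J2=1
PS@2,5 dof=2 J2 → L=6 J1=2 J2=2
R@3,5 dof=1 J1 → L=6 J1=3 J2=2
add link → L=7 J1=3 J2=2
P@5,0 dof=1 J1 → L=7 J1=4 J2=2
PS@1,0 dof=2 J2 → L=7 J1=4 J2=3
PS@3,6 dof=2 J2 → L=7 J1=4 J2=4
add link → L=8 J1=4 J2=4
P@1,7 dof=1 J1 → L=8 J1=5 J2=4
C@7,5 dof=2 J2 → L=8 J1=5 J2=5
M=3(L−1)−2J1−J2=3·7−2·5−5=6

M = 6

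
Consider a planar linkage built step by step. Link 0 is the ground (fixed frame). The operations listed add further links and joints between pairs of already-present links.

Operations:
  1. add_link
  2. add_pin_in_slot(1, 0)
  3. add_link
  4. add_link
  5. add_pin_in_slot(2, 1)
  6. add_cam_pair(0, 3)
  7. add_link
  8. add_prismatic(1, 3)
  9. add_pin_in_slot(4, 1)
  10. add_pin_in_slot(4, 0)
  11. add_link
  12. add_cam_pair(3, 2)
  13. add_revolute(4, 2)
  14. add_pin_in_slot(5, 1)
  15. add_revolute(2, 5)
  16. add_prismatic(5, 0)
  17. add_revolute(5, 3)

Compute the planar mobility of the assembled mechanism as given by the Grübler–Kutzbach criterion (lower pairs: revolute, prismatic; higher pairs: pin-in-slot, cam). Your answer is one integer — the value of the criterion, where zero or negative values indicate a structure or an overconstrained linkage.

M = -2

L=1 J1=0 J2=0
add link → L=2 J1=0 J2=0
PS@1,0 dof=2 J2 → L=2 J1=0 J2=1
add link → L=3 J1=0 J2=1
add link → L=4 J1=0 J2=1
PS@2,1 dof=2 J2 → L=4 J1=0 J2=2
C@0,3 dof=2 J2 → L=4 J1=0 J2=3
add link → L=5 J1=0 J2=3
P@1,3 dof=1 J1 → L=5 J1=1 J2=3
PS@4,1 dof=2 J2 → L=5 J1=1 J2=4
PS@4,0 dof=2 J2 → L=5 J1=1 J2=5
add link → L=6 J1=1 J2=5
C@3,2 dof=2 J2 → L=6 J1=1 J2=6
R@4,2 dof=1 J1 → L=6 J1=2 J2=6
PS@5,1 dof=2 J2 → L=6 J1=2 J2=7
R@2,5 dof=1 J1 → L=6 J1=3 J2=7
P@5,0 dof=1 J1 → L=6 J1=4 J2=7
R@5,3 dof=1 J1 → L=6 J1=5 J2=7
M=3(L−1)−2J1−J2=3·5−2·5−7=-2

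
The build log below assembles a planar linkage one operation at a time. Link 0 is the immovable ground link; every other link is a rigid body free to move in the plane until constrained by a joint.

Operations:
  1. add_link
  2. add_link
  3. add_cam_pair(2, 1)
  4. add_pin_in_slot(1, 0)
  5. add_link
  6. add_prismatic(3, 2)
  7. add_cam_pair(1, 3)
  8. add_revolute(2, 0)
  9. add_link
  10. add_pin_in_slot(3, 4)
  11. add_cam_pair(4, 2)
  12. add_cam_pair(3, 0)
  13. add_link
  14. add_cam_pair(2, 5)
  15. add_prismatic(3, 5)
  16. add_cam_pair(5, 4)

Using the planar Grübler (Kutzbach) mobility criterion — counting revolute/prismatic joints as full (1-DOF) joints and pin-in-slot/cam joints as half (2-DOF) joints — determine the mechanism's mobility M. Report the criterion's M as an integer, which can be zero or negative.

ground; <1,0,0>
#1 <2,0,0>
#2 <3,0,0>
C:2↔1 J2 <3,0,1>
PS:1↔0 J2 <3,0,2>
#3 <4,0,2>
P:3↔2 J1 <4,1,2>
C:1↔3 J2 <4,1,3>
R:2↔0 J1 <4,2,3>
#4 <5,2,3>
PS:3↔4 J2 <5,2,4>
C:4↔2 J2 <5,2,5>
C:3↔0 J2 <5,2,6>
#5 <6,2,6>
C:2↔5 J2 <6,2,7>
P:3↔5 J1 <6,3,7>
C:5↔4 J2 <6,3,8>
3×5 − 2×3 − 1×8 = 1

M = 1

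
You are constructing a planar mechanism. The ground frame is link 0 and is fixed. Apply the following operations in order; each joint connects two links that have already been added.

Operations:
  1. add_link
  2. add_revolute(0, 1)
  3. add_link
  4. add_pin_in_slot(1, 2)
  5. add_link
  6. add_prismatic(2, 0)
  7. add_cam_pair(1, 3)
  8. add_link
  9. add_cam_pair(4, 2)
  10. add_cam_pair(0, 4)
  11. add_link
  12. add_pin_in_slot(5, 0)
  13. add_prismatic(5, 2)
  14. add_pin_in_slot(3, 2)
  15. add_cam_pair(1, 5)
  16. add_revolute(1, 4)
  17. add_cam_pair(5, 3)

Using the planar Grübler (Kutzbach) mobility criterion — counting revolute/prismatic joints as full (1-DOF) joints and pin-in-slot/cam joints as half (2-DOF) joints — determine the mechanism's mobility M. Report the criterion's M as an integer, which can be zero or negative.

M = -1

L=1 J1=0 J2=0
add link → L=2 J1=0 J2=0
R@0,1 dof=1 J1 → L=2 J1=1 J2=0
add link → L=3 J1=1 J2=0
PS@1,2 dof=2 J2 → L=3 J1=1 J2=1
add link → L=4 J1=1 J2=1
P@2,0 dof=1 J1 → L=4 J1=2 J2=1
C@1,3 dof=2 J2 → L=4 J1=2 J2=2
add link → L=5 J1=2 J2=2
C@4,2 dof=2 J2 → L=5 J1=2 J2=3
C@0,4 dof=2 J2 → L=5 J1=2 J2=4
add link → L=6 J1=2 J2=4
PS@5,0 dof=2 J2 → L=6 J1=2 J2=5
P@5,2 dof=1 J1 → L=6 J1=3 J2=5
PS@3,2 dof=2 J2 → L=6 J1=3 J2=6
C@1,5 dof=2 J2 → L=6 J1=3 J2=7
R@1,4 dof=1 J1 → L=6 J1=4 J2=7
C@5,3 dof=2 J2 → L=6 J1=4 J2=8
M=3(L−1)−2J1−J2=3·5−2·4−8=-1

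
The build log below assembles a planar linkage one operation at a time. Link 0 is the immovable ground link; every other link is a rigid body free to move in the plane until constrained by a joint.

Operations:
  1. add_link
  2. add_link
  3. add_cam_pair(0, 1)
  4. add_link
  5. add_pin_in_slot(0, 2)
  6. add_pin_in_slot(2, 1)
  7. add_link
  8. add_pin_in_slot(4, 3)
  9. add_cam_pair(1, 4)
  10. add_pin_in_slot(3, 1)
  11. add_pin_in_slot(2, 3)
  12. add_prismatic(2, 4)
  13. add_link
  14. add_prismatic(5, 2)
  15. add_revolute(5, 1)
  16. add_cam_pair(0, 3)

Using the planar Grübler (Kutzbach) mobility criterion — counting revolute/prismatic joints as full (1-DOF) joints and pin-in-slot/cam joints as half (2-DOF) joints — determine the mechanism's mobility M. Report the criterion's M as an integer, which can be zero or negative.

[1;0;0] (link 0 is ground)
L+ [2;0;0]
L+ [3;0;0]
C(0,1)∈J2 [3;0;1]
L+ [4;0;1]
PS(0,2)∈J2 [4;0;2]
PS(2,1)∈J2 [4;0;3]
L+ [5;0;3]
PS(4,3)∈J2 [5;0;4]
C(1,4)∈J2 [5;0;5]
PS(3,1)∈J2 [5;0;6]
PS(2,3)∈J2 [5;0;7]
P(2,4)∈J1 [5;1;7]
L+ [6;1;7]
P(5,2)∈J1 [6;2;7]
R(5,1)∈J1 [6;3;7]
C(0,3)∈J2 [6;3;8]
mobility = 15 − 6 − 8 = 1

M = 1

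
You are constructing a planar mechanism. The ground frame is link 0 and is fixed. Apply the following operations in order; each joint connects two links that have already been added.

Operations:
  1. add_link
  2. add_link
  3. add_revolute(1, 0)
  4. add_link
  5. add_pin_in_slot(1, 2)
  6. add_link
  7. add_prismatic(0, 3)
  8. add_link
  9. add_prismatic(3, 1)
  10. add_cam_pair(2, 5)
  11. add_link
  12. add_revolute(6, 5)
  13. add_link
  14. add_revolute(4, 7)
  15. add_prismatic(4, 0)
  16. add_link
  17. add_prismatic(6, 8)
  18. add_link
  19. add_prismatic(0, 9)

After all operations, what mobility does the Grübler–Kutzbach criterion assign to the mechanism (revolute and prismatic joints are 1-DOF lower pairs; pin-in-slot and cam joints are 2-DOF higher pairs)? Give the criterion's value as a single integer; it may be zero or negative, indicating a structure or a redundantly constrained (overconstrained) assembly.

M = 9

ground; <1,0,0>
#1 <2,0,0>
#2 <3,0,0>
R:1↔0 J1 <3,1,0>
#3 <4,1,0>
PS:1↔2 J2 <4,1,1>
#4 <5,1,1>
P:0↔3 J1 <5,2,1>
#5 <6,2,1>
P:3↔1 J1 <6,3,1>
C:2↔5 J2 <6,3,2>
#6 <7,3,2>
R:6↔5 J1 <7,4,2>
#7 <8,4,2>
R:4↔7 J1 <8,5,2>
P:4↔0 J1 <8,6,2>
#8 <9,6,2>
P:6↔8 J1 <9,7,2>
#9 <10,7,2>
P:0↔9 J1 <10,8,2>
3×9 − 2×8 − 1×2 = 9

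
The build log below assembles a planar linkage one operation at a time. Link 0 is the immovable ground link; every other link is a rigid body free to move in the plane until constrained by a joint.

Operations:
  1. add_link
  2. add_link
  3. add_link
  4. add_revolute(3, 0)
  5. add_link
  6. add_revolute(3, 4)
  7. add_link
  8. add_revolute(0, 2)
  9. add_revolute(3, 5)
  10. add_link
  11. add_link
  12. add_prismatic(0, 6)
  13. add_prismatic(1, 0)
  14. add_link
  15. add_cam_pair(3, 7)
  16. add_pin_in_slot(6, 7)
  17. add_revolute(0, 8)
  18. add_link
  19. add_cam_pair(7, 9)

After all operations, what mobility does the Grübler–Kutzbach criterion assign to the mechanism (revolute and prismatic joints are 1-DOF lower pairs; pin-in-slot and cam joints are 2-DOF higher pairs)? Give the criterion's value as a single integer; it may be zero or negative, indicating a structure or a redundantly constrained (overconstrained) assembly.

[1;0;0] (link 0 is ground)
L+ [2;0;0]
L+ [3;0;0]
L+ [4;0;0]
R(3,0)∈J1 [4;1;0]
L+ [5;1;0]
R(3,4)∈J1 [5;2;0]
L+ [6;2;0]
R(0,2)∈J1 [6;3;0]
R(3,5)∈J1 [6;4;0]
L+ [7;4;0]
L+ [8;4;0]
P(0,6)∈J1 [8;5;0]
P(1,0)∈J1 [8;6;0]
L+ [9;6;0]
C(3,7)∈J2 [9;6;1]
PS(6,7)∈J2 [9;6;2]
R(0,8)∈J1 [9;7;2]
L+ [10;7;2]
C(7,9)∈J2 [10;7;3]
mobility = 27 − 14 − 3 = 10

M = 10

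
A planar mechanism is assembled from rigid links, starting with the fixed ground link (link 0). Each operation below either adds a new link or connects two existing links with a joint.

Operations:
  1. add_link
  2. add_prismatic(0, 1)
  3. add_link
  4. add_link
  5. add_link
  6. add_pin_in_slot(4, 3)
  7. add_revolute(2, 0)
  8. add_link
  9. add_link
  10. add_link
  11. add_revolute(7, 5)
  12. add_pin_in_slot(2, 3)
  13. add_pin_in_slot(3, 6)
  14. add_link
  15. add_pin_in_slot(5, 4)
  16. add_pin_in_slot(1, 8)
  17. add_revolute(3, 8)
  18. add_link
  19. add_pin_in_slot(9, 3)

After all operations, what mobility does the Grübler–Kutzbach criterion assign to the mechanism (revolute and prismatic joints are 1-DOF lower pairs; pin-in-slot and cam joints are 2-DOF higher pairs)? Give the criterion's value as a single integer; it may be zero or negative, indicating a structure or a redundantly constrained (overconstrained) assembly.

L=1 J1=0 J2=0
add link → L=2 J1=0 J2=0
P@0,1 dof=1 J1 → L=2 J1=1 J2=0
add link → L=3 J1=1 J2=0
add link → L=4 J1=1 J2=0
add link → L=5 J1=1 J2=0
PS@4,3 dof=2 J2 → L=5 J1=1 J2=1
R@2,0 dof=1 J1 → L=5 J1=2 J2=1
add link → L=6 J1=2 J2=1
add link → L=7 J1=2 J2=1
add link → L=8 J1=2 J2=1
R@7,5 dof=1 J1 → L=8 J1=3 J2=1
PS@2,3 dof=2 J2 → L=8 J1=3 J2=2
PS@3,6 dof=2 J2 → L=8 J1=3 J2=3
add link → L=9 J1=3 J2=3
PS@5,4 dof=2 J2 → L=9 J1=3 J2=4
PS@1,8 dof=2 J2 → L=9 J1=3 J2=5
R@3,8 dof=1 J1 → L=9 J1=4 J2=5
add link → L=10 J1=4 J2=5
PS@9,3 dof=2 J2 → L=10 J1=4 J2=6
M=3(L−1)−2J1−J2=3·9−2·4−6=13

M = 13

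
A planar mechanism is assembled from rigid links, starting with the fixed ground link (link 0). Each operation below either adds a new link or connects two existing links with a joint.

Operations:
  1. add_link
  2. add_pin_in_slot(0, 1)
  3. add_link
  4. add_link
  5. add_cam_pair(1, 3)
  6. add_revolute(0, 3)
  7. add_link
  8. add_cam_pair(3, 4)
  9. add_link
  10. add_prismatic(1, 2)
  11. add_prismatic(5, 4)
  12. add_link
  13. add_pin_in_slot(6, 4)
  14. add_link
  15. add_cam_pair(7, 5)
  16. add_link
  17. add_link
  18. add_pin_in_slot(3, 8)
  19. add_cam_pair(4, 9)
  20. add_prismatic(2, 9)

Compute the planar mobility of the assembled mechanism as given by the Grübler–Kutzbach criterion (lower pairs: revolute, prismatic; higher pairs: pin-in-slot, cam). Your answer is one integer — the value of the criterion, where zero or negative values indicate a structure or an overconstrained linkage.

M = 12

(L,J1,J2)=(1,0,0); link0 fixed
link1: (2,0,0)
PS 0-1 [J2]: (2,0,1)
link2: (3,0,1)
link3: (4,0,1)
C 1-3 [J2]: (4,0,2)
R 0-3 [J1]: (4,1,2)
link4: (5,1,2)
C 3-4 [J2]: (5,1,3)
link5: (6,1,3)
P 1-2 [J1]: (6,2,3)
P 5-4 [J1]: (6,3,3)
link6: (7,3,3)
PS 6-4 [J2]: (7,3,4)
link7: (8,3,4)
C 7-5 [J2]: (8,3,5)
link8: (9,3,5)
link9: (10,3,5)
PS 3-8 [J2]: (10,3,6)
C 4-9 [J2]: (10,3,7)
P 2-9 [J1]: (10,4,7)
Grübler: 3·9 − 2·4 − 7 = 12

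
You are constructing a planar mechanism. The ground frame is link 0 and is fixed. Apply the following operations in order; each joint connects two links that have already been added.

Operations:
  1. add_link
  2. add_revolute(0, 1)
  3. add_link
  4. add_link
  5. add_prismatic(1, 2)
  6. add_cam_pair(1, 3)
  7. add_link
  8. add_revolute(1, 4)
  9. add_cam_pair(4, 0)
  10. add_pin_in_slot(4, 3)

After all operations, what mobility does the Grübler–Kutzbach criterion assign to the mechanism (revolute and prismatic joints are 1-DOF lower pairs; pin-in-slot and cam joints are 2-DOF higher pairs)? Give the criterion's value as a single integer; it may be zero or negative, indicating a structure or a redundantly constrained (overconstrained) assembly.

(L,J1,J2)=(1,0,0); link0 fixed
link1: (2,0,0)
R 0-1 [J1]: (2,1,0)
link2: (3,1,0)
link3: (4,1,0)
P 1-2 [J1]: (4,2,0)
C 1-3 [J2]: (4,2,1)
link4: (5,2,1)
R 1-4 [J1]: (5,3,1)
C 4-0 [J2]: (5,3,2)
PS 4-3 [J2]: (5,3,3)
Grübler: 3·4 − 2·3 − 3 = 3

M = 3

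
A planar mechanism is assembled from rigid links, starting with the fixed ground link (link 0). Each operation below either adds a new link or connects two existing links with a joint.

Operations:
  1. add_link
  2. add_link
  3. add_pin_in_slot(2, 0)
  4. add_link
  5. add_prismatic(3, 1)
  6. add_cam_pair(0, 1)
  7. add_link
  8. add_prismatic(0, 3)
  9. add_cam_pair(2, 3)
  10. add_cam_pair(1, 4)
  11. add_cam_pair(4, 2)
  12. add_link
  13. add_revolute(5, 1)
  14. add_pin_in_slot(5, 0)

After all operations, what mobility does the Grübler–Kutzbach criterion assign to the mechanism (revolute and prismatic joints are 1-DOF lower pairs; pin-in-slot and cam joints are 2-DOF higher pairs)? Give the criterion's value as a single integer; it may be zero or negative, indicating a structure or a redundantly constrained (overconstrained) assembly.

M = 3

L=1 J1=0 J2=0
add link → L=2 J1=0 J2=0
add link → L=3 J1=0 J2=0
PS@2,0 dof=2 J2 → L=3 J1=0 J2=1
add link → L=4 J1=0 J2=1
P@3,1 dof=1 J1 → L=4 J1=1 J2=1
C@0,1 dof=2 J2 → L=4 J1=1 J2=2
add link → L=5 J1=1 J2=2
P@0,3 dof=1 J1 → L=5 J1=2 J2=2
C@2,3 dof=2 J2 → L=5 J1=2 J2=3
C@1,4 dof=2 J2 → L=5 J1=2 J2=4
C@4,2 dof=2 J2 → L=5 J1=2 J2=5
add link → L=6 J1=2 J2=5
R@5,1 dof=1 J1 → L=6 J1=3 J2=5
PS@5,0 dof=2 J2 → L=6 J1=3 J2=6
M=3(L−1)−2J1−J2=3·5−2·3−6=3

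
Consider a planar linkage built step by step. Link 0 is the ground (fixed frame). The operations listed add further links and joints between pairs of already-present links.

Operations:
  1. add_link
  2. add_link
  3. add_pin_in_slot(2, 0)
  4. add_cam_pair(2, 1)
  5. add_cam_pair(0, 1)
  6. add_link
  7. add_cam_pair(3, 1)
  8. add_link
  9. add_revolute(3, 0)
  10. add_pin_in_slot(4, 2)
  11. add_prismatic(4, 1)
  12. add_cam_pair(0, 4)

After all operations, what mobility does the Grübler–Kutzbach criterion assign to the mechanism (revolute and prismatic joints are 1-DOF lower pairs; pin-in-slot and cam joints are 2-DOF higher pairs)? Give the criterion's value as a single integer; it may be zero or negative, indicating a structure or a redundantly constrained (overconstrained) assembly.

M = 2

L=1 J1=0 J2=0
add link → L=2 J1=0 J2=0
add link → L=3 J1=0 J2=0
PS@2,0 dof=2 J2 → L=3 J1=0 J2=1
C@2,1 dof=2 J2 → L=3 J1=0 J2=2
C@0,1 dof=2 J2 → L=3 J1=0 J2=3
add link → L=4 J1=0 J2=3
C@3,1 dof=2 J2 → L=4 J1=0 J2=4
add link → L=5 J1=0 J2=4
R@3,0 dof=1 J1 → L=5 J1=1 J2=4
PS@4,2 dof=2 J2 → L=5 J1=1 J2=5
P@4,1 dof=1 J1 → L=5 J1=2 J2=5
C@0,4 dof=2 J2 → L=5 J1=2 J2=6
M=3(L−1)−2J1−J2=3·4−2·2−6=2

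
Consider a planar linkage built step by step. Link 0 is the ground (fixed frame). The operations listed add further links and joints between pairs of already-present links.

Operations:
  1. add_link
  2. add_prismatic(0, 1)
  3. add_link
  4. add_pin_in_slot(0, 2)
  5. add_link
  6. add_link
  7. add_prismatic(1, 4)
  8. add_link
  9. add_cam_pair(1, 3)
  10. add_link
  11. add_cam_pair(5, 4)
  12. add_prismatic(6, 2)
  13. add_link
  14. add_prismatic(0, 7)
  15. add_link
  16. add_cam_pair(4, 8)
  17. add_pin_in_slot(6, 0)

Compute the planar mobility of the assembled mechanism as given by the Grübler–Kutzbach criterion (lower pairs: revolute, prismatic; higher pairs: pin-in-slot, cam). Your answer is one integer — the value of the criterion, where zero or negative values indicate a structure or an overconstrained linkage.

M = 11

link 0 = ground. State L|J1|J2 = 1|0|0
+link1  2|0|0
P(0,1) f=1→J1  2|1|0
+link2  3|1|0
PS(0,2) f=2→J2  3|1|1
+link3  4|1|1
+link4  5|1|1
P(1,4) f=1→J1  5|2|1
+link5  6|2|1
C(1,3) f=2→J2  6|2|2
+link6  7|2|2
C(5,4) f=2→J2  7|2|3
P(6,2) f=1→J1  7|3|3
+link7  8|3|3
P(0,7) f=1→J1  8|4|3
+link8  9|4|3
C(4,8) f=2→J2  9|4|4
PS(6,0) f=2→J2  9|4|5
M = 3(9−1)−2·4−5 = 24−8−5 = 11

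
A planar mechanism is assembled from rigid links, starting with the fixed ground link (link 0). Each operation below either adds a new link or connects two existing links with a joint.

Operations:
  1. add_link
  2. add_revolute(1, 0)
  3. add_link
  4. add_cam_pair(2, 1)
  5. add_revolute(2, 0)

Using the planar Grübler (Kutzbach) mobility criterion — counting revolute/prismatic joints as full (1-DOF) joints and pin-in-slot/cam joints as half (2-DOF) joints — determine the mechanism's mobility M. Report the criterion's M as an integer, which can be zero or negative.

M = 1

link 0 = ground. State L|J1|J2 = 1|0|0
+link1  2|0|0
R(1,0) f=1→J1  2|1|0
+link2  3|1|0
C(2,1) f=2→J2  3|1|1
R(2,0) f=1→J1  3|2|1
M = 3(3−1)−2·2−1 = 6−4−1 = 1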